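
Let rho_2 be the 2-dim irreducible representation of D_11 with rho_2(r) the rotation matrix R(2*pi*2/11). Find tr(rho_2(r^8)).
chi_{rho_2}(r^8) = 2*cos(2*pi*2*8/11) = -2*cos(pi/11)

Justification: rho_2(r^8) is rotation by angle 2*pi*2*8/11, whose trace is 2*cos(2*pi*2*8/11) = -2*cos(pi/11).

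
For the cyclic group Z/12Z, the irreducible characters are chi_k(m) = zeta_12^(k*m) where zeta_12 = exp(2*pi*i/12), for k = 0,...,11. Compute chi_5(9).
chi_5(9) = zeta_12^45 = -I

Justification: chi_5(9) = zeta_12^(5*9) = zeta_12^45. Since zeta_12^12 = 1, this equals zeta_12^9 = exp(2*pi*i*9/12) = -I.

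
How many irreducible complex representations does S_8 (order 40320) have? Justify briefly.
22

Why: The number of irreducible complex representations of a finite group equals its number of conjugacy classes. Conjugacy classes in S_8 correspond to cycle types, i.e. partitions of 8; there are p(8) = 22 of them, so S_8 (order 40320) has exactly 22 irreducible complex representations.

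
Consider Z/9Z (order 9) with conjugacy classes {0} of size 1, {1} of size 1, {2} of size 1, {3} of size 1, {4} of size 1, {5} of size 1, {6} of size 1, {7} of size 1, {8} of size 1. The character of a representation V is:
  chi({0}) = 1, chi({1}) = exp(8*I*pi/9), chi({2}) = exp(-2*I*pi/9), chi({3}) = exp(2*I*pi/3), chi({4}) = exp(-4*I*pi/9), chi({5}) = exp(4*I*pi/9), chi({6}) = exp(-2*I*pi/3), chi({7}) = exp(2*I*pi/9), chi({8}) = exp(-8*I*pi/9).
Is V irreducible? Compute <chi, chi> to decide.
Irreducible: <chi, chi> = 1.

Explanation: <chi, chi> = (1/|G|) sum_C |C| * |chi(C)|^2 = (1/9)[1*|1|^2 + 1*|exp(8*I*pi/9)|^2 + 1*|exp(-2*I*pi/9)|^2 + 1*|exp(2*I*pi/3)|^2 + 1*|exp(-4*I*pi/9)|^2 + 1*|exp(4*I*pi/9)|^2 + 1*|exp(-2*I*pi/3)|^2 + 1*|exp(2*I*pi/9)|^2 + 1*|exp(-8*I*pi/9)|^2]
  = (1/9)[(1) + (1) + (1) + (1) + (1) + (1) + (1) + (1) + (1)] = 9/9 = 1.
(Exp terms are combined using exp(i*s)*conj(exp(i*t)) = exp(i*(s-t)), and sums of them are collapsed using the identity that for every m > 1 the m distinct m-th roots of unity sum to 0, e.g. 1 + exp(2*I*pi/3) + exp(-2*I*pi/3) = 0.)
A character is irreducible iff <chi, chi> = 1, so this representation is irreducible.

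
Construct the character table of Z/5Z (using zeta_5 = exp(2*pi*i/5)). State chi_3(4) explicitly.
Character table of Z/5Z (irreps indexed chi_0,...,chi_4 with chi_k(m) = zeta_5^(k*m), zeta_5 = exp(2*pi*i/5)):
  irrep \ class  {0} (size 1)  {1} (size 1)    {2} (size 1)    {3} (size 1)    {4} (size 1)  
  chi_0          1             1               1               1               1             
  chi_1          1             exp(2*I*pi/5)   exp(4*I*pi/5)   exp(-4*I*pi/5)  exp(-2*I*pi/5)
  chi_2          1             exp(4*I*pi/5)   exp(-2*I*pi/5)  exp(2*I*pi/5)   exp(-4*I*pi/5)
  chi_3          1             exp(-4*I*pi/5)  exp(2*I*pi/5)   exp(-2*I*pi/5)  exp(4*I*pi/5) 
  chi_4          1             exp(-2*I*pi/5)  exp(-4*I*pi/5)  exp(4*I*pi/5)   exp(2*I*pi/5) 

Spot check: chi_3(4) = zeta_5^(3*4) = zeta_5^12 = exp(4*I*pi/5).

Derivation: Z/5Z is abelian, so all 5 irreducible complex representations are 1-dimensional. They are given by chi_k(m) = zeta_5^(k*m) for k = 0,...,4. Row orthogonality: sum_m chi_k(m) conj(chi_l(m)) = 5 * [k = l].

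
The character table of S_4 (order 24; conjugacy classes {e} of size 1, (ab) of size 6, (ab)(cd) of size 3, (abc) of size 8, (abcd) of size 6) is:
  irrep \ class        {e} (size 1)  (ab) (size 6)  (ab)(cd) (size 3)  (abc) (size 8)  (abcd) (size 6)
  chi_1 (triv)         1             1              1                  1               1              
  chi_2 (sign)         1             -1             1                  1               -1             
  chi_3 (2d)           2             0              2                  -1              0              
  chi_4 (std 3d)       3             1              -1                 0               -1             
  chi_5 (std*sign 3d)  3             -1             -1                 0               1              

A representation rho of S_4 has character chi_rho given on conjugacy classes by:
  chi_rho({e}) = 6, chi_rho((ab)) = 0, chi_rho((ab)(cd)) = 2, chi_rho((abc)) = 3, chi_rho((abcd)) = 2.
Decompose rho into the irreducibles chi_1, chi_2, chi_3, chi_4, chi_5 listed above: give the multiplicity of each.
Multiplicities: chi_1: 2, chi_2: 1, chi_3: 0, chi_4: 0, chi_5: 1.

Derivation: Use <chi_rho, chi> = (1/|G|) sum_C |C| * chi_rho(C) * conj(chi(C)) with |G| = 24 for each irreducible chi in the table:
  <chi_rho, chi_1> = (1/24)[1*(6)*conj(1) + 6*(0)*conj(1) + 3*(2)*conj(1) + 8*(3)*conj(1) + 6*(2)*conj(1)]
      = (1/24)[(6) + (0) + (6) + (24) + (12)] = 48/24 = 2
  <chi_rho, chi_2> = (1/24)[1*(6)*conj(1) + 6*(0)*conj(-1) + 3*(2)*conj(1) + 8*(3)*conj(1) + 6*(2)*conj(-1)]
      = (1/24)[(6) + (0) + (6) + (24) + (-12)] = 24/24 = 1
  <chi_rho, chi_3> = (1/24)[1*(6)*conj(2) + 6*(0)*conj(0) + 3*(2)*conj(2) + 8*(3)*conj(-1) + 6*(2)*conj(0)]
      = (1/24)[(12) + (0) + (12) + (-24) + (0)] = 0/24 = 0
  <chi_rho, chi_4> = (1/24)[1*(6)*conj(3) + 6*(0)*conj(1) + 3*(2)*conj(-1) + 8*(3)*conj(0) + 6*(2)*conj(-1)]
      = (1/24)[(18) + (0) + (-6) + (0) + (-12)] = 0/24 = 0
  <chi_rho, chi_5> = (1/24)[1*(6)*conj(3) + 6*(0)*conj(-1) + 3*(2)*conj(-1) + 8*(3)*conj(0) + 6*(2)*conj(1)]
      = (1/24)[(18) + (0) + (-6) + (0) + (12)] = 24/24 = 1
Dimension check: dim(rho) = sum (mult * dim) = 2*1 + 1*1 + 0*2 + 0*3 + 1*3 = 6 = chi_rho(e) = 6.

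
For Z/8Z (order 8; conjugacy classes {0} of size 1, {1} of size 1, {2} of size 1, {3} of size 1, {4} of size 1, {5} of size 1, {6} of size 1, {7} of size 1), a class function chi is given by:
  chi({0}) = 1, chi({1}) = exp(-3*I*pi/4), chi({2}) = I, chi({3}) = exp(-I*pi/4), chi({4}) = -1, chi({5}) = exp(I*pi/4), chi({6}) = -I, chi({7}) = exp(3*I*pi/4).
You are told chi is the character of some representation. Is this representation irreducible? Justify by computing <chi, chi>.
Irreducible: <chi, chi> = 1.

Justification: <chi, chi> = (1/|G|) sum_C |C| * |chi(C)|^2 = (1/8)[1*|1|^2 + 1*|exp(-3*I*pi/4)|^2 + 1*|I|^2 + 1*|exp(-I*pi/4)|^2 + 1*|-1|^2 + 1*|exp(I*pi/4)|^2 + 1*|-I|^2 + 1*|exp(3*I*pi/4)|^2]
  = (1/8)[(1) + (1) + (1) + (1) + (1) + (1) + (1) + (1)] = 8/8 = 1.
(Exp terms are combined using exp(i*s)*conj(exp(i*t)) = exp(i*(s-t)), and sums of them are collapsed using the identity that for every m > 1 the m distinct m-th roots of unity sum to 0, e.g. 1 + exp(2*I*pi/3) + exp(-2*I*pi/3) = 0.)
A character is irreducible iff <chi, chi> = 1, so this representation is irreducible.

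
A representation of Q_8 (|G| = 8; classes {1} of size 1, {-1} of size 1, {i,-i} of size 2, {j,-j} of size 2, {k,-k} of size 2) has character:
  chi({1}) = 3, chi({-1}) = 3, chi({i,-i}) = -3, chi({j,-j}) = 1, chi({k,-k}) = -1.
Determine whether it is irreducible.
Not irreducible (reducible): <chi, chi> = 5 > 1.

Details: <chi, chi> = (1/|G|) sum_C |C| * |chi(C)|^2 = (1/8)[1*|3|^2 + 1*|3|^2 + 2*|-3|^2 + 2*|1|^2 + 2*|-1|^2]
  = (1/8)[(9) + (9) + (18) + (2) + (2)] = 40/8 = 5.
A character is irreducible iff <chi, chi> = 1, so this representation is reducible.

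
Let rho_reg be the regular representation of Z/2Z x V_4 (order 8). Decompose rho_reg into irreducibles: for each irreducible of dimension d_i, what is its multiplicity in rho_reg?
Each irreducible V_i of dimension d_i appears with multiplicity d_i, i.e. rho_reg = (direct sum over all irreducibles V_i) d_i V_i. The irreducible dimensions for Z/2Z x V_4 are 1, 1, 1, 1, 1, 1, 1, 1: 8 irreducibles of dimension 1, each with multiplicity 1. Total dimension 8*1*1 = 8 = |G|.

Why: General theorem: in the regular representation of a finite group G, each irreducible appears with multiplicity equal to its dimension. Check: dim(rho_reg) = sum d_i^2 = 1 + 1 + 1 + 1 + 1 + 1 + 1 + 1 = 8 = |G|.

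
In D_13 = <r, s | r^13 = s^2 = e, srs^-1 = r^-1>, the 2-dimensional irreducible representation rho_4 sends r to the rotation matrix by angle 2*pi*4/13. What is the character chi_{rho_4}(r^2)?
chi_{rho_4}(r^2) = 2*cos(2*pi*4*2/13) = -2*cos(3*pi/13)

Proof sketch: rho_4(r^2) is rotation by angle 2*pi*4*2/13, whose trace is 2*cos(2*pi*4*2/13) = -2*cos(3*pi/13).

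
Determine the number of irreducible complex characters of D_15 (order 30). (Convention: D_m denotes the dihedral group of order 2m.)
9

Reasoning: The number of irreducible complex representations of a finite group equals its number of conjugacy classes. D_15 has 9 conjugacy classes ((n+3)/2 for n odd), so D_15 (order 30) has exactly 9 irreducible complex representations.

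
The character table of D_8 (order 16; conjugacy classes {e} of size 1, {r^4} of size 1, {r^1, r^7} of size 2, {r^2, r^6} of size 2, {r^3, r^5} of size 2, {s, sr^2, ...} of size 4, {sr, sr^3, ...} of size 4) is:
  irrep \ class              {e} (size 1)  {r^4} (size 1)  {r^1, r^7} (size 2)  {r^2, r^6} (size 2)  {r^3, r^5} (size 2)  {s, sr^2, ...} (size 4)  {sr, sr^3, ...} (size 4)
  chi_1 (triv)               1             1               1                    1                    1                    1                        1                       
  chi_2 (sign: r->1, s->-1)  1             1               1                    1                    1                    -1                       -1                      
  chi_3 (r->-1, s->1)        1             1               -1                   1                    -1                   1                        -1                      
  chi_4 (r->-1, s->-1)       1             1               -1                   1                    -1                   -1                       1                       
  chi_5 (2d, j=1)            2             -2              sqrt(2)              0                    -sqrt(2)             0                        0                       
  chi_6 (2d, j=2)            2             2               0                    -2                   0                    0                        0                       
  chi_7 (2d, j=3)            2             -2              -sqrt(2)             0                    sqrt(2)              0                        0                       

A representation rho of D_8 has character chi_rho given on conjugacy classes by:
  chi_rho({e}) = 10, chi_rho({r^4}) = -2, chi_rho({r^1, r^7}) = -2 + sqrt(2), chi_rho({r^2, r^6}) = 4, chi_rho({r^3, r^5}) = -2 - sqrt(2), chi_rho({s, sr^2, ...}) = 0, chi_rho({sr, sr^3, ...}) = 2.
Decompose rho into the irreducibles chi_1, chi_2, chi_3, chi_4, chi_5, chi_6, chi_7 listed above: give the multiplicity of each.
Multiplicities: chi_1: 1, chi_2: 0, chi_3: 1, chi_4: 2, chi_5: 2, chi_6: 0, chi_7: 1.

Derivation: Use <chi_rho, chi> = (1/|G|) sum_C |C| * chi_rho(C) * conj(chi(C)) with |G| = 16 for each irreducible chi in the table:
  <chi_rho, chi_1> = (1/16)[1*(10)*conj(1) + 1*(-2)*conj(1) + 2*(-2 + sqrt(2))*conj(1) + 2*(4)*conj(1) + 2*(-2 - sqrt(2))*conj(1) + 4*(0)*conj(1) + 4*(2)*conj(1)]
      = (1/16)[(10) + (-2) + (-4 + 2*sqrt(2)) + (8) + (-4 - 2*sqrt(2)) + (0) + (8)] = 16/16 = 1
  <chi_rho, chi_2> = (1/16)[1*(10)*conj(1) + 1*(-2)*conj(1) + 2*(-2 + sqrt(2))*conj(1) + 2*(4)*conj(1) + 2*(-2 - sqrt(2))*conj(1) + 4*(0)*conj(-1) + 4*(2)*conj(-1)]
      = (1/16)[(10) + (-2) + (-4 + 2*sqrt(2)) + (8) + (-4 - 2*sqrt(2)) + (0) + (-8)] = 0/16 = 0
  <chi_rho, chi_3> = (1/16)[1*(10)*conj(1) + 1*(-2)*conj(1) + 2*(-2 + sqrt(2))*conj(-1) + 2*(4)*conj(1) + 2*(-2 - sqrt(2))*conj(-1) + 4*(0)*conj(1) + 4*(2)*conj(-1)]
      = (1/16)[(10) + (-2) + (4 - 2*sqrt(2)) + (8) + (2*sqrt(2) + 4) + (0) + (-8)] = 16/16 = 1
  <chi_rho, chi_4> = (1/16)[1*(10)*conj(1) + 1*(-2)*conj(1) + 2*(-2 + sqrt(2))*conj(-1) + 2*(4)*conj(1) + 2*(-2 - sqrt(2))*conj(-1) + 4*(0)*conj(-1) + 4*(2)*conj(1)]
      = (1/16)[(10) + (-2) + (4 - 2*sqrt(2)) + (8) + (2*sqrt(2) + 4) + (0) + (8)] = 32/16 = 2
  <chi_rho, chi_5> = (1/16)[1*(10)*conj(2) + 1*(-2)*conj(-2) + 2*(-2 + sqrt(2))*conj(sqrt(2)) + 2*(4)*conj(0) + 2*(-2 - sqrt(2))*conj(-sqrt(2)) + 4*(0)*conj(0) + 4*(2)*conj(0)]
      = (1/16)[(20) + (4) + (4 - 4*sqrt(2)) + (0) + (4 + 4*sqrt(2)) + (0) + (0)] = 32/16 = 2
  <chi_rho, chi_6> = (1/16)[1*(10)*conj(2) + 1*(-2)*conj(2) + 2*(-2 + sqrt(2))*conj(0) + 2*(4)*conj(-2) + 2*(-2 - sqrt(2))*conj(0) + 4*(0)*conj(0) + 4*(2)*conj(0)]
      = (1/16)[(20) + (-4) + (0) + (-16) + (0) + (0) + (0)] = 0/16 = 0
  <chi_rho, chi_7> = (1/16)[1*(10)*conj(2) + 1*(-2)*conj(-2) + 2*(-2 + sqrt(2))*conj(-sqrt(2)) + 2*(4)*conj(0) + 2*(-2 - sqrt(2))*conj(sqrt(2)) + 4*(0)*conj(0) + 4*(2)*conj(0)]
      = (1/16)[(20) + (4) + (-4 + 4*sqrt(2)) + (0) + (-4*sqrt(2) - 4) + (0) + (0)] = 16/16 = 1
Dimension check: dim(rho) = sum (mult * dim) = 1*1 + 0*1 + 1*1 + 2*1 + 2*2 + 0*2 + 1*2 = 10 = chi_rho(e) = 10.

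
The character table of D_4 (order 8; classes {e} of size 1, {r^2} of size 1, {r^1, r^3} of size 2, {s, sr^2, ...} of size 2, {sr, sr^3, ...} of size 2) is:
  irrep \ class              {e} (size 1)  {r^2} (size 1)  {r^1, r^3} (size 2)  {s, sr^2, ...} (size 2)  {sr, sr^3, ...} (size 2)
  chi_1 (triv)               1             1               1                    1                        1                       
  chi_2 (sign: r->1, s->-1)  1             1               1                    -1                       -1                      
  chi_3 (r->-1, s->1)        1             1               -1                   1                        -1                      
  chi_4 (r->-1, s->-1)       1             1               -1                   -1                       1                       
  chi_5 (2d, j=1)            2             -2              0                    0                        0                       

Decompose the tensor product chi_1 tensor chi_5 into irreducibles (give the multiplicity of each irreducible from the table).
chi_1 tensor chi_5 = chi_5 (all other irreducibles have multiplicity 0).

Explanation: The character of a tensor product is the pointwise product (chi_1 * chi_5)(C) = chi_1(C) * chi_5(C):
  {e}: (1)*(2), {r^2}: (1)*(-2), {r^1, r^3}: (1)*(0), {s, sr^2, ...}: (1)*(0), {sr, sr^3, ...}: (1)*(0)
so (chi_1 * chi_5) takes values
  {e} -> 2, {r^2} -> -2, {r^1, r^3} -> 0, {s, sr^2, ...} -> 0, {sr, sr^3, ...} -> 0.
Now take the inner product of this character with each irreducible chi from the table, <chi_1*chi_5, chi> = (1/8) sum_C |C| (chi_1*chi_5)(C) conj(chi(C)):
  <chi_1*chi_5, chi_1> = (1/8)[1*(2)*conj(1) + 1*(-2)*conj(1) + 2*(0)*conj(1) + 2*(0)*conj(1) + 2*(0)*conj(1)]
      = (1/8)[(2) + (-2) + (0) + (0) + (0)] = 0/8 = 0
  <chi_1*chi_5, chi_2> = (1/8)[1*(2)*conj(1) + 1*(-2)*conj(1) + 2*(0)*conj(1) + 2*(0)*conj(-1) + 2*(0)*conj(-1)]
      = (1/8)[(2) + (-2) + (0) + (0) + (0)] = 0/8 = 0
  <chi_1*chi_5, chi_3> = (1/8)[1*(2)*conj(1) + 1*(-2)*conj(1) + 2*(0)*conj(-1) + 2*(0)*conj(1) + 2*(0)*conj(-1)]
      = (1/8)[(2) + (-2) + (0) + (0) + (0)] = 0/8 = 0
  <chi_1*chi_5, chi_4> = (1/8)[1*(2)*conj(1) + 1*(-2)*conj(1) + 2*(0)*conj(-1) + 2*(0)*conj(-1) + 2*(0)*conj(1)]
      = (1/8)[(2) + (-2) + (0) + (0) + (0)] = 0/8 = 0
  <chi_1*chi_5, chi_5> = (1/8)[1*(2)*conj(2) + 1*(-2)*conj(-2) + 2*(0)*conj(0) + 2*(0)*conj(0) + 2*(0)*conj(0)]
      = (1/8)[(4) + (4) + (0) + (0) + (0)] = 8/8 = 1
Hence the multiplicities are chi_5: 1. Dimension check: dim(chi_1)*dim(chi_5) = 1*2 = 2 and sum (mult * dim) = 1*2 = 2.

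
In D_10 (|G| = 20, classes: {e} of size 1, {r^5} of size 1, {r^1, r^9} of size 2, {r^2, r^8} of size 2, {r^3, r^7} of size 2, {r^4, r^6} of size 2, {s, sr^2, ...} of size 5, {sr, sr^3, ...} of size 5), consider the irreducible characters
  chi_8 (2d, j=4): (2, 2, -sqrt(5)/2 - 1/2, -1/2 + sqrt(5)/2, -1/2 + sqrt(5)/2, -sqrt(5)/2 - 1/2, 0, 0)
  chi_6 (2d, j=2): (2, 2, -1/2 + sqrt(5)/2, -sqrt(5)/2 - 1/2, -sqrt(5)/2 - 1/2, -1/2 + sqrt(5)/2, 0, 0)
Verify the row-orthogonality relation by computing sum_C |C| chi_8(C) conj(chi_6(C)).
Sum = 0; so <chi_8, chi_6> = 0 (distinct irreducibles are orthogonal).

Working: Compute term by term over conjugacy classes (|C| * chi_8(C) * conj(chi_6(C))):
  1*(2)*conj(2) + 1*(2)*conj(2) + 2*(-sqrt(5)/2 - 1/2)*conj(-1/2 + sqrt(5)/2) + 2*(-1/2 + sqrt(5)/2)*conj(-sqrt(5)/2 - 1/2) + 2*(-1/2 + sqrt(5)/2)*conj(-sqrt(5)/2 - 1/2) + 2*(-sqrt(5)/2 - 1/2)*conj(-1/2 + sqrt(5)/2) + 5*(0)*conj(0) + 5*(0)*conj(0)
  = (4) + (4) + (-2) + (-2) + (-2) + (-2) + (0) + (0)
  = 0.
Dividing by |G| = 20 gives 0/20 = 0, matching the row-orthogonality relation <chi_8, chi_6> = [chi_8 = chi_6].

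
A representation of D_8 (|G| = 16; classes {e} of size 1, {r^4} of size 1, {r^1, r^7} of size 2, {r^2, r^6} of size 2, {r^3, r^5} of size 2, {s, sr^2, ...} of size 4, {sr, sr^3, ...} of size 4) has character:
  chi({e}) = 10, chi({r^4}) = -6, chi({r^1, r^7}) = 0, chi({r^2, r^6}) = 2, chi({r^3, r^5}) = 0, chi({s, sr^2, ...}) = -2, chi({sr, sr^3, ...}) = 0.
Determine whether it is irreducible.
Not irreducible (reducible): <chi, chi> = 10 > 1.

Justification: <chi, chi> = (1/|G|) sum_C |C| * |chi(C)|^2 = (1/16)[1*|10|^2 + 1*|-6|^2 + 2*|0|^2 + 2*|2|^2 + 2*|0|^2 + 4*|-2|^2 + 4*|0|^2]
  = (1/16)[(100) + (36) + (0) + (8) + (0) + (16) + (0)] = 160/16 = 10.
A character is irreducible iff <chi, chi> = 1, so this representation is reducible.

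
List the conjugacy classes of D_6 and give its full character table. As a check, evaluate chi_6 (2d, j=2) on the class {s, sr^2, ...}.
Conjugacy classes: {e} of size 1, {r^3} of size 1, {r^1, r^5} of size 2, {r^2, r^4} of size 2, {s, sr^2, ...} of size 3, {sr, sr^3, ...} of size 3.
Character table:
  irrep \ class              {e} (size 1)  {r^3} (size 1)  {r^1, r^5} (size 2)  {r^2, r^4} (size 2)  {s, sr^2, ...} (size 3)  {sr, sr^3, ...} (size 3)
  chi_1 (triv)               1             1               1                    1                    1                        1                       
  chi_2 (sign: r->1, s->-1)  1             1               1                    1                    -1                       -1                      
  chi_3 (r->-1, s->1)        1             -1              -1                   1                    1                        -1                      
  chi_4 (r->-1, s->-1)       1             -1              -1                   1                    -1                       1                       
  chi_5 (2d, j=1)            2             -2              1                    -1                   0                        0                       
  chi_6 (2d, j=2)            2             2               -1                   -1                   0                        0                       

Spot check: chi_6 (2d, j=2) on {s, sr^2, ...} = 0.

Why: D_6 has order 2*6 = 12 with 6 conjugacy classes, hence 6 irreducibles. Sum of squared dims 1 + 1 + 1 + 1 + 4 + 4 = 12 = |G|. Linear characters come from the abelianisation; the 2-dimensional irreps have character r^k -> 2*cos(2*pi*j*k/6), reflections -> 0.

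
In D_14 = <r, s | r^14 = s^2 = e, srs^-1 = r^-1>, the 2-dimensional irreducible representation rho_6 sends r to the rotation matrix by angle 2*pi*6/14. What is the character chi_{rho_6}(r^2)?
chi_{rho_6}(r^2) = 2*cos(2*pi*6*2/14) = 2*cos(2*pi/7)

rho_6(r^2) is rotation by angle 2*pi*6*2/14, whose trace is 2*cos(2*pi*6*2/14) = 2*cos(2*pi/7).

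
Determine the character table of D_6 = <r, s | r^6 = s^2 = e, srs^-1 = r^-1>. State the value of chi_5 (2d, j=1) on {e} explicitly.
Conjugacy classes: {e} of size 1, {r^3} of size 1, {r^1, r^5} of size 2, {r^2, r^4} of size 2, {s, sr^2, ...} of size 3, {sr, sr^3, ...} of size 3.
Character table:
  irrep \ class              {e} (size 1)  {r^3} (size 1)  {r^1, r^5} (size 2)  {r^2, r^4} (size 2)  {s, sr^2, ...} (size 3)  {sr, sr^3, ...} (size 3)
  chi_1 (triv)               1             1               1                    1                    1                        1                       
  chi_2 (sign: r->1, s->-1)  1             1               1                    1                    -1                       -1                      
  chi_3 (r->-1, s->1)        1             -1              -1                   1                    1                        -1                      
  chi_4 (r->-1, s->-1)       1             -1              -1                   1                    -1                       1                       
  chi_5 (2d, j=1)            2             -2              1                    -1                   0                        0                       
  chi_6 (2d, j=2)            2             2               -1                   -1                   0                        0                       

Spot check: chi_5 (2d, j=1) on {e} = 2.

Reasoning: D_6 has order 2*6 = 12 with 6 conjugacy classes, hence 6 irreducibles. Sum of squared dims 1 + 1 + 1 + 1 + 4 + 4 = 12 = |G|. Linear characters come from the abelianisation; the 2-dimensional irreps have character r^k -> 2*cos(2*pi*j*k/6), reflections -> 0.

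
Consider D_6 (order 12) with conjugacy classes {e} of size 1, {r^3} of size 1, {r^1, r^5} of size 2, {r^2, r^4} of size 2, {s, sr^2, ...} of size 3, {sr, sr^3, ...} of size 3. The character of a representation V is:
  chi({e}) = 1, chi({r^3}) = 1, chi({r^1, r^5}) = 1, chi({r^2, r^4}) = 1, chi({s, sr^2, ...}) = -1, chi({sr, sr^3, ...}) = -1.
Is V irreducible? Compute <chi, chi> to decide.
Irreducible: <chi, chi> = 1.

Details: <chi, chi> = (1/|G|) sum_C |C| * |chi(C)|^2 = (1/12)[1*|1|^2 + 1*|1|^2 + 2*|1|^2 + 2*|1|^2 + 3*|-1|^2 + 3*|-1|^2]
  = (1/12)[(1) + (1) + (2) + (2) + (3) + (3)] = 12/12 = 1.
A character is irreducible iff <chi, chi> = 1, so this representation is irreducible.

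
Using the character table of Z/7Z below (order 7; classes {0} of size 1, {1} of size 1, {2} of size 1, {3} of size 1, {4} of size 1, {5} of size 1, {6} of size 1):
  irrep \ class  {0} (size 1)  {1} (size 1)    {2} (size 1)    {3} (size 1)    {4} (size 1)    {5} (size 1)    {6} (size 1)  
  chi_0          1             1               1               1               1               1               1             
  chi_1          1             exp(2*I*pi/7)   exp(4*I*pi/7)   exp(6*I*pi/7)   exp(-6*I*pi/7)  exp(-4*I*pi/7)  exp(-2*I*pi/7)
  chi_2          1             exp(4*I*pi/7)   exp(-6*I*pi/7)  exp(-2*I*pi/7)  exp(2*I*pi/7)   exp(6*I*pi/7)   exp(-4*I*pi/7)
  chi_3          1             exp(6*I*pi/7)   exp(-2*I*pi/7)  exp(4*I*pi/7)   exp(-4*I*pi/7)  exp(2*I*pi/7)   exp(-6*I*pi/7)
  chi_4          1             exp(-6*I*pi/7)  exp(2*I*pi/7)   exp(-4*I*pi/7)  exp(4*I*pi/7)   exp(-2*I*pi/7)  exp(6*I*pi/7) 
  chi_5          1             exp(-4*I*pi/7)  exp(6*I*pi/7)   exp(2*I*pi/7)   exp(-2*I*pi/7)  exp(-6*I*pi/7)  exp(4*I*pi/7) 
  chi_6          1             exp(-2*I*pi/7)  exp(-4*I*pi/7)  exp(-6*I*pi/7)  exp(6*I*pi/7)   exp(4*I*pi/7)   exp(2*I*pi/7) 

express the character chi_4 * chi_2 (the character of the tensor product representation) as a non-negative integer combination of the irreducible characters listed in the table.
chi_4 tensor chi_2 = chi_6 (all other irreducibles have multiplicity 0).

Explanation: The character of a tensor product is the pointwise product (chi_4 * chi_2)(C) = chi_4(C) * chi_2(C):
  {0}: (1)*(1), {1}: (exp(-6*I*pi/7))*(exp(4*I*pi/7)), {2}: (exp(2*I*pi/7))*(exp(-6*I*pi/7)), {3}: (exp(-4*I*pi/7))*(exp(-2*I*pi/7)), {4}: (exp(4*I*pi/7))*(exp(2*I*pi/7)), {5}: (exp(-2*I*pi/7))*(exp(6*I*pi/7)), {6}: (exp(6*I*pi/7))*(exp(-4*I*pi/7))
so (chi_4 * chi_2) takes values
  {0} -> 1, {1} -> exp(-2*I*pi/7), {2} -> exp(-4*I*pi/7), {3} -> exp(-6*I*pi/7), {4} -> exp(6*I*pi/7), {5} -> exp(4*I*pi/7), {6} -> exp(2*I*pi/7).
Now take the inner product of this character with each irreducible chi from the table, <chi_4*chi_2, chi> = (1/7) sum_C |C| (chi_4*chi_2)(C) conj(chi(C)):
  <chi_4*chi_2, chi_0> = (1/7)[1*(1)*conj(1) + 1*(exp(-2*I*pi/7))*conj(1) + 1*(exp(-4*I*pi/7))*conj(1) + 1*(exp(-6*I*pi/7))*conj(1) + 1*(exp(6*I*pi/7))*conj(1) + 1*(exp(4*I*pi/7))*conj(1) + 1*(exp(2*I*pi/7))*conj(1)]
      = (1/7)[(1) + (exp(-2*I*pi/7)) + (exp(-4*I*pi/7)) + (exp(-6*I*pi/7)) + (exp(6*I*pi/7)) + (exp(4*I*pi/7)) + (exp(2*I*pi/7))] = 0/7 = 0
  <chi_4*chi_2, chi_1> = (1/7)[1*(1)*conj(1) + 1*(exp(-2*I*pi/7))*conj(exp(2*I*pi/7)) + 1*(exp(-4*I*pi/7))*conj(exp(4*I*pi/7)) + 1*(exp(-6*I*pi/7))*conj(exp(6*I*pi/7)) + 1*(exp(6*I*pi/7))*conj(exp(-6*I*pi/7)) + 1*(exp(4*I*pi/7))*conj(exp(-4*I*pi/7)) + 1*(exp(2*I*pi/7))*conj(exp(-2*I*pi/7))]
      = (1/7)[(1) + (exp(-4*I*pi/7)) + (exp(6*I*pi/7)) + (exp(2*I*pi/7)) + (exp(-2*I*pi/7)) + (exp(-6*I*pi/7)) + (exp(4*I*pi/7))] = 0/7 = 0
  <chi_4*chi_2, chi_2> = (1/7)[1*(1)*conj(1) + 1*(exp(-2*I*pi/7))*conj(exp(4*I*pi/7)) + 1*(exp(-4*I*pi/7))*conj(exp(-6*I*pi/7)) + 1*(exp(-6*I*pi/7))*conj(exp(-2*I*pi/7)) + 1*(exp(6*I*pi/7))*conj(exp(2*I*pi/7)) + 1*(exp(4*I*pi/7))*conj(exp(6*I*pi/7)) + 1*(exp(2*I*pi/7))*conj(exp(-4*I*pi/7))]
      = (1/7)[(1) + (exp(-6*I*pi/7)) + (exp(2*I*pi/7)) + (exp(-4*I*pi/7)) + (exp(4*I*pi/7)) + (exp(-2*I*pi/7)) + (exp(6*I*pi/7))] = 0/7 = 0
  <chi_4*chi_2, chi_3> = (1/7)[1*(1)*conj(1) + 1*(exp(-2*I*pi/7))*conj(exp(6*I*pi/7)) + 1*(exp(-4*I*pi/7))*conj(exp(-2*I*pi/7)) + 1*(exp(-6*I*pi/7))*conj(exp(4*I*pi/7)) + 1*(exp(6*I*pi/7))*conj(exp(-4*I*pi/7)) + 1*(exp(4*I*pi/7))*conj(exp(2*I*pi/7)) + 1*(exp(2*I*pi/7))*conj(exp(-6*I*pi/7))]
      = (1/7)[(1) + (exp(6*I*pi/7)) + (exp(-2*I*pi/7)) + (exp(4*I*pi/7)) + (exp(-4*I*pi/7)) + (exp(2*I*pi/7)) + (exp(-6*I*pi/7))] = 0/7 = 0
  <chi_4*chi_2, chi_4> = (1/7)[1*(1)*conj(1) + 1*(exp(-2*I*pi/7))*conj(exp(-6*I*pi/7)) + 1*(exp(-4*I*pi/7))*conj(exp(2*I*pi/7)) + 1*(exp(-6*I*pi/7))*conj(exp(-4*I*pi/7)) + 1*(exp(6*I*pi/7))*conj(exp(4*I*pi/7)) + 1*(exp(4*I*pi/7))*conj(exp(-2*I*pi/7)) + 1*(exp(2*I*pi/7))*conj(exp(6*I*pi/7))]
      = (1/7)[(1) + (exp(4*I*pi/7)) + (exp(-6*I*pi/7)) + (exp(-2*I*pi/7)) + (exp(2*I*pi/7)) + (exp(6*I*pi/7)) + (exp(-4*I*pi/7))] = 0/7 = 0
  <chi_4*chi_2, chi_5> = (1/7)[1*(1)*conj(1) + 1*(exp(-2*I*pi/7))*conj(exp(-4*I*pi/7)) + 1*(exp(-4*I*pi/7))*conj(exp(6*I*pi/7)) + 1*(exp(-6*I*pi/7))*conj(exp(2*I*pi/7)) + 1*(exp(6*I*pi/7))*conj(exp(-2*I*pi/7)) + 1*(exp(4*I*pi/7))*conj(exp(-6*I*pi/7)) + 1*(exp(2*I*pi/7))*conj(exp(4*I*pi/7))]
      = (1/7)[(1) + (exp(2*I*pi/7)) + (exp(4*I*pi/7)) + (exp(6*I*pi/7)) + (exp(-6*I*pi/7)) + (exp(-4*I*pi/7)) + (exp(-2*I*pi/7))] = 0/7 = 0
  <chi_4*chi_2, chi_6> = (1/7)[1*(1)*conj(1) + 1*(exp(-2*I*pi/7))*conj(exp(-2*I*pi/7)) + 1*(exp(-4*I*pi/7))*conj(exp(-4*I*pi/7)) + 1*(exp(-6*I*pi/7))*conj(exp(-6*I*pi/7)) + 1*(exp(6*I*pi/7))*conj(exp(6*I*pi/7)) + 1*(exp(4*I*pi/7))*conj(exp(4*I*pi/7)) + 1*(exp(2*I*pi/7))*conj(exp(2*I*pi/7))]
      = (1/7)[(1) + (1) + (1) + (1) + (1) + (1) + (1)] = 7/7 = 1
(Exp terms are combined using exp(i*s)*conj(exp(i*t)) = exp(i*(s-t)), and sums of them are collapsed using the identity that for every m > 1 the m distinct m-th roots of unity sum to 0, e.g. 1 + exp(2*I*pi/3) + exp(-2*I*pi/3) = 0.)
Hence the multiplicities are chi_6: 1. Dimension check: dim(chi_4)*dim(chi_2) = 1*1 = 1 and sum (mult * dim) = 1*1 = 1.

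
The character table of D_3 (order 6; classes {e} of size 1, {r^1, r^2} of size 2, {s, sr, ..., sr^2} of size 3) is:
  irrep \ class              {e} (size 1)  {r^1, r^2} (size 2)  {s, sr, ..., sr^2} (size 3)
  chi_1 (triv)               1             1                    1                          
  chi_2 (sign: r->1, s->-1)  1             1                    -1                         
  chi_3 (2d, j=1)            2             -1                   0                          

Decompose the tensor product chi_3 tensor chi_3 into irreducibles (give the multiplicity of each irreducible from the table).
chi_3 tensor chi_3 = chi_1 + chi_2 + chi_3 (all other irreducibles have multiplicity 0).

Why: The character of a tensor product is the pointwise product (chi_3 * chi_3)(C) = chi_3(C) * chi_3(C):
  {e}: (2)*(2), {r^1, r^2}: (-1)*(-1), {s, sr, ..., sr^2}: (0)*(0)
so (chi_3 * chi_3) takes values
  {e} -> 4, {r^1, r^2} -> 1, {s, sr, ..., sr^2} -> 0.
Now take the inner product of this character with each irreducible chi from the table, <chi_3*chi_3, chi> = (1/6) sum_C |C| (chi_3*chi_3)(C) conj(chi(C)):
  <chi_3*chi_3, chi_1> = (1/6)[1*(4)*conj(1) + 2*(1)*conj(1) + 3*(0)*conj(1)]
      = (1/6)[(4) + (2) + (0)] = 6/6 = 1
  <chi_3*chi_3, chi_2> = (1/6)[1*(4)*conj(1) + 2*(1)*conj(1) + 3*(0)*conj(-1)]
      = (1/6)[(4) + (2) + (0)] = 6/6 = 1
  <chi_3*chi_3, chi_3> = (1/6)[1*(4)*conj(2) + 2*(1)*conj(-1) + 3*(0)*conj(0)]
      = (1/6)[(8) + (-2) + (0)] = 6/6 = 1
Hence the multiplicities are chi_1: 1, chi_2: 1, chi_3: 1. Dimension check: dim(chi_3)*dim(chi_3) = 2*2 = 4 and sum (mult * dim) = 1*1 + 1*1 + 1*2 = 4.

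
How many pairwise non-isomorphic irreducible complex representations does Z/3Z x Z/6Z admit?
18

Explanation: The number of irreducible complex representations of a finite group equals its number of conjugacy classes. Z/3Z x Z/6Z is abelian of order 18, so every element is its own conjugacy class: 18 classes, so Z/3Z x Z/6Z (order 18) has exactly 18 irreducible complex representations.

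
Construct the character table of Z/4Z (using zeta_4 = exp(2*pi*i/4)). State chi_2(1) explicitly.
Character table of Z/4Z (irreps indexed chi_0,...,chi_3 with chi_k(m) = zeta_4^(k*m), zeta_4 = exp(2*pi*i/4)):
  irrep \ class  {0} (size 1)  {1} (size 1)  {2} (size 1)  {3} (size 1)
  chi_0          1             1             1             1           
  chi_1          1             I             -1            -I          
  chi_2          1             -1            1             -1          
  chi_3          1             -I            -1            I           

Spot check: chi_2(1) = zeta_4^(2*1) = zeta_4^2 = -1.

Argument: Z/4Z is abelian, so all 4 irreducible complex representations are 1-dimensional. They are given by chi_k(m) = zeta_4^(k*m) for k = 0,...,3. Row orthogonality: sum_m chi_k(m) conj(chi_l(m)) = 4 * [k = l].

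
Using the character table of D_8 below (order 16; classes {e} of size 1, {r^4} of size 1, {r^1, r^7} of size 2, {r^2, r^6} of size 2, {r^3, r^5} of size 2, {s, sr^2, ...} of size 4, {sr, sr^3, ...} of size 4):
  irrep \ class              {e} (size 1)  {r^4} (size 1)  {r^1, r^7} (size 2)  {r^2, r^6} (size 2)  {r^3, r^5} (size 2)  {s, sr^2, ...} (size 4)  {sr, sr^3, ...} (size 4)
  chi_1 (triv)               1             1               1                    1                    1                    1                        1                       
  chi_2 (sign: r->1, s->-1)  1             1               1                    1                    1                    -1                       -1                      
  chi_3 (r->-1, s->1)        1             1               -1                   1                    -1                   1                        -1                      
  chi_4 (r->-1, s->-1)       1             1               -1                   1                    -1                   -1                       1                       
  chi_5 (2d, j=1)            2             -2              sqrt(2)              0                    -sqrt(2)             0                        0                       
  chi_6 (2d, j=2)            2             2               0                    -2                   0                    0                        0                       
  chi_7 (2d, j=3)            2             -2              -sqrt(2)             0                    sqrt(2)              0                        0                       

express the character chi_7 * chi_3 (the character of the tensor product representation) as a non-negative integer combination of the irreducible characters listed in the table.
chi_7 tensor chi_3 = chi_5 (all other irreducibles have multiplicity 0).

Proof sketch: The character of a tensor product is the pointwise product (chi_7 * chi_3)(C) = chi_7(C) * chi_3(C):
  {e}: (2)*(1), {r^4}: (-2)*(1), {r^1, r^7}: (-sqrt(2))*(-1), {r^2, r^6}: (0)*(1), {r^3, r^5}: (sqrt(2))*(-1), {s, sr^2, ...}: (0)*(1), {sr, sr^3, ...}: (0)*(-1)
so (chi_7 * chi_3) takes values
  {e} -> 2, {r^4} -> -2, {r^1, r^7} -> sqrt(2), {r^2, r^6} -> 0, {r^3, r^5} -> -sqrt(2), {s, sr^2, ...} -> 0, {sr, sr^3, ...} -> 0.
Now take the inner product of this character with each irreducible chi from the table, <chi_7*chi_3, chi> = (1/16) sum_C |C| (chi_7*chi_3)(C) conj(chi(C)):
  <chi_7*chi_3, chi_1> = (1/16)[1*(2)*conj(1) + 1*(-2)*conj(1) + 2*(sqrt(2))*conj(1) + 2*(0)*conj(1) + 2*(-sqrt(2))*conj(1) + 4*(0)*conj(1) + 4*(0)*conj(1)]
      = (1/16)[(2) + (-2) + (2*sqrt(2)) + (0) + (-2*sqrt(2)) + (0) + (0)] = 0/16 = 0
  <chi_7*chi_3, chi_2> = (1/16)[1*(2)*conj(1) + 1*(-2)*conj(1) + 2*(sqrt(2))*conj(1) + 2*(0)*conj(1) + 2*(-sqrt(2))*conj(1) + 4*(0)*conj(-1) + 4*(0)*conj(-1)]
      = (1/16)[(2) + (-2) + (2*sqrt(2)) + (0) + (-2*sqrt(2)) + (0) + (0)] = 0/16 = 0
  <chi_7*chi_3, chi_3> = (1/16)[1*(2)*conj(1) + 1*(-2)*conj(1) + 2*(sqrt(2))*conj(-1) + 2*(0)*conj(1) + 2*(-sqrt(2))*conj(-1) + 4*(0)*conj(1) + 4*(0)*conj(-1)]
      = (1/16)[(2) + (-2) + (-2*sqrt(2)) + (0) + (2*sqrt(2)) + (0) + (0)] = 0/16 = 0
  <chi_7*chi_3, chi_4> = (1/16)[1*(2)*conj(1) + 1*(-2)*conj(1) + 2*(sqrt(2))*conj(-1) + 2*(0)*conj(1) + 2*(-sqrt(2))*conj(-1) + 4*(0)*conj(-1) + 4*(0)*conj(1)]
      = (1/16)[(2) + (-2) + (-2*sqrt(2)) + (0) + (2*sqrt(2)) + (0) + (0)] = 0/16 = 0
  <chi_7*chi_3, chi_5> = (1/16)[1*(2)*conj(2) + 1*(-2)*conj(-2) + 2*(sqrt(2))*conj(sqrt(2)) + 2*(0)*conj(0) + 2*(-sqrt(2))*conj(-sqrt(2)) + 4*(0)*conj(0) + 4*(0)*conj(0)]
      = (1/16)[(4) + (4) + (4) + (0) + (4) + (0) + (0)] = 16/16 = 1
  <chi_7*chi_3, chi_6> = (1/16)[1*(2)*conj(2) + 1*(-2)*conj(2) + 2*(sqrt(2))*conj(0) + 2*(0)*conj(-2) + 2*(-sqrt(2))*conj(0) + 4*(0)*conj(0) + 4*(0)*conj(0)]
      = (1/16)[(4) + (-4) + (0) + (0) + (0) + (0) + (0)] = 0/16 = 0
  <chi_7*chi_3, chi_7> = (1/16)[1*(2)*conj(2) + 1*(-2)*conj(-2) + 2*(sqrt(2))*conj(-sqrt(2)) + 2*(0)*conj(0) + 2*(-sqrt(2))*conj(sqrt(2)) + 4*(0)*conj(0) + 4*(0)*conj(0)]
      = (1/16)[(4) + (4) + (-4) + (0) + (-4) + (0) + (0)] = 0/16 = 0
Hence the multiplicities are chi_5: 1. Dimension check: dim(chi_7)*dim(chi_3) = 2*1 = 2 and sum (mult * dim) = 1*2 = 2.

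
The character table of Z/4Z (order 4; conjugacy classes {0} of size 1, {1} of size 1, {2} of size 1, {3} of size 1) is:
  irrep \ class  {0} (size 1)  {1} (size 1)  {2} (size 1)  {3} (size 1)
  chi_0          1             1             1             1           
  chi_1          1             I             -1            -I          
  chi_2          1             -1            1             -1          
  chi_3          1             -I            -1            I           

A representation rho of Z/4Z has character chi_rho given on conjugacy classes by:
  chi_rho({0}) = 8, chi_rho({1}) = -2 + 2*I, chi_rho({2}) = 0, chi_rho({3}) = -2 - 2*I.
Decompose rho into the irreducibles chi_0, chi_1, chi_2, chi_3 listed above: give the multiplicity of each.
Multiplicities: chi_0: 1, chi_1: 3, chi_2: 3, chi_3: 1.

Proof sketch: Use <chi_rho, chi> = (1/|G|) sum_C |C| * chi_rho(C) * conj(chi(C)) with |G| = 4 for each irreducible chi in the table:
  <chi_rho, chi_0> = (1/4)[1*(8)*conj(1) + 1*(-2 + 2*I)*conj(1) + 1*(0)*conj(1) + 1*(-2 - 2*I)*conj(1)]
      = (1/4)[(8) + (-2 + 2*I) + (0) + (-2 - 2*I)] = 4/4 = 1
  <chi_rho, chi_1> = (1/4)[1*(8)*conj(1) + 1*(-2 + 2*I)*conj(I) + 1*(0)*conj(-1) + 1*(-2 - 2*I)*conj(-I)]
      = (1/4)[(8) + (2 + 2*I) + (0) + (2 - 2*I)] = 12/4 = 3
  <chi_rho, chi_2> = (1/4)[1*(8)*conj(1) + 1*(-2 + 2*I)*conj(-1) + 1*(0)*conj(1) + 1*(-2 - 2*I)*conj(-1)]
      = (1/4)[(8) + (2 - 2*I) + (0) + (2 + 2*I)] = 12/4 = 3
  <chi_rho, chi_3> = (1/4)[1*(8)*conj(1) + 1*(-2 + 2*I)*conj(-I) + 1*(0)*conj(-1) + 1*(-2 - 2*I)*conj(I)]
      = (1/4)[(8) + (-2 - 2*I) + (0) + (-2 + 2*I)] = 4/4 = 1
(Exp terms are combined using exp(i*s)*conj(exp(i*t)) = exp(i*(s-t)), and sums of them are collapsed using the identity that for every m > 1 the m distinct m-th roots of unity sum to 0, e.g. 1 + exp(2*I*pi/3) + exp(-2*I*pi/3) = 0.)
Dimension check: dim(rho) = sum (mult * dim) = 1*1 + 3*1 + 3*1 + 1*1 = 8 = chi_rho(e) = 8.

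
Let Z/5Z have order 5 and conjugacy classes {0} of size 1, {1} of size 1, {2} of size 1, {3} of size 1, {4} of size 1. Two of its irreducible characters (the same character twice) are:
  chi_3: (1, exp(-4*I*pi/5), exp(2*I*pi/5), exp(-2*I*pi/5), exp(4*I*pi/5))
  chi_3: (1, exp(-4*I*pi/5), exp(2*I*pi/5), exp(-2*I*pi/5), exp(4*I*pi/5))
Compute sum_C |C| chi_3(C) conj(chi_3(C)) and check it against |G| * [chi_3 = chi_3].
Sum = 5 = |G| = 5; so <chi_3, chi_3> = 1 (norm-1 confirms irreducibility).

Proof sketch: Compute term by term over conjugacy classes (|C| * chi_3(C) * conj(chi_3(C))):
  1*(1)*conj(1) + 1*(exp(-4*I*pi/5))*conj(exp(-4*I*pi/5)) + 1*(exp(2*I*pi/5))*conj(exp(2*I*pi/5)) + 1*(exp(-2*I*pi/5))*conj(exp(-2*I*pi/5)) + 1*(exp(4*I*pi/5))*conj(exp(4*I*pi/5))
  = (1) + (1) + (1) + (1) + (1)
  = 5.
(Exp terms are combined using exp(i*s)*conj(exp(i*t)) = exp(i*(s-t)), and sums of them are collapsed using the identity that for every m > 1 the m distinct m-th roots of unity sum to 0, e.g. 1 + exp(2*I*pi/3) + exp(-2*I*pi/3) = 0.)
Dividing by |G| = 5 gives 5/5 = 1, matching the row-orthogonality relation <chi_3, chi_3> = [chi_3 = chi_3].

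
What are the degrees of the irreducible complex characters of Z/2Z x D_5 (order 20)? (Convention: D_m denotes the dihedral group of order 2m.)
Dimensions: 1, 1, 1, 1, 2, 2, 2, 2

Proof sketch: There are 8 irreducibles (= number of conjugacy classes). Their dimensions d_i satisfy sum d_i^2 = |G| = 20: 1 + 1 + 1 + 1 + 4 + 4 + 4 + 4 = 20. (For the product with Z/2Z: each of the 2 1-dim characters of Z/2Z tensors with each irrep of D_5, giving 2 copies of each D_5-dimension.)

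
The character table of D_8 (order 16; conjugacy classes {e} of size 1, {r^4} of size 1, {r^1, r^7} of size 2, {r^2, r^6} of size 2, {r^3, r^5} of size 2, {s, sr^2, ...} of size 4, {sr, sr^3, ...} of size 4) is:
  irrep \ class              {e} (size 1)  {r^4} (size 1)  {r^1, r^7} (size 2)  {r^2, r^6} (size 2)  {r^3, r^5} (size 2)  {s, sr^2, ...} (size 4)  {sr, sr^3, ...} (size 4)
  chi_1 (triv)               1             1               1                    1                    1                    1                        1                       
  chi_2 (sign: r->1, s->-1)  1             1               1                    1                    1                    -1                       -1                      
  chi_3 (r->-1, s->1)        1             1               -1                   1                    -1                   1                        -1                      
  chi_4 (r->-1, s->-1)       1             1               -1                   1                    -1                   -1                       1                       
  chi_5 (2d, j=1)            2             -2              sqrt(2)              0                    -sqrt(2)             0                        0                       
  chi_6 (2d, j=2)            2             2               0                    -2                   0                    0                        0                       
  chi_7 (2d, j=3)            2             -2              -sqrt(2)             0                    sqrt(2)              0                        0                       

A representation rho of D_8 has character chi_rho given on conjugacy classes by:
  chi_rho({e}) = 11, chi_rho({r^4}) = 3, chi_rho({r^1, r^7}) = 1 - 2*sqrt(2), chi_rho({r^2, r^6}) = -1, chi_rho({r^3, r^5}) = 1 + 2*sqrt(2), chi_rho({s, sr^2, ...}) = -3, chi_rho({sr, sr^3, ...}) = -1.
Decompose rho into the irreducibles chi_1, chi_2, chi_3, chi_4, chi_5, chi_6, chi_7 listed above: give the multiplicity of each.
Multiplicities: chi_1: 0, chi_2: 2, chi_3: 0, chi_4: 1, chi_5: 0, chi_6: 2, chi_7: 2.

Use <chi_rho, chi> = (1/|G|) sum_C |C| * chi_rho(C) * conj(chi(C)) with |G| = 16 for each irreducible chi in the table:
  <chi_rho, chi_1> = (1/16)[1*(11)*conj(1) + 1*(3)*conj(1) + 2*(1 - 2*sqrt(2))*conj(1) + 2*(-1)*conj(1) + 2*(1 + 2*sqrt(2))*conj(1) + 4*(-3)*conj(1) + 4*(-1)*conj(1)]
      = (1/16)[(11) + (3) + (2 - 4*sqrt(2)) + (-2) + (2 + 4*sqrt(2)) + (-12) + (-4)] = 0/16 = 0
  <chi_rho, chi_2> = (1/16)[1*(11)*conj(1) + 1*(3)*conj(1) + 2*(1 - 2*sqrt(2))*conj(1) + 2*(-1)*conj(1) + 2*(1 + 2*sqrt(2))*conj(1) + 4*(-3)*conj(-1) + 4*(-1)*conj(-1)]
      = (1/16)[(11) + (3) + (2 - 4*sqrt(2)) + (-2) + (2 + 4*sqrt(2)) + (12) + (4)] = 32/16 = 2
  <chi_rho, chi_3> = (1/16)[1*(11)*conj(1) + 1*(3)*conj(1) + 2*(1 - 2*sqrt(2))*conj(-1) + 2*(-1)*conj(1) + 2*(1 + 2*sqrt(2))*conj(-1) + 4*(-3)*conj(1) + 4*(-1)*conj(-1)]
      = (1/16)[(11) + (3) + (-2 + 4*sqrt(2)) + (-2) + (-4*sqrt(2) - 2) + (-12) + (4)] = 0/16 = 0
  <chi_rho, chi_4> = (1/16)[1*(11)*conj(1) + 1*(3)*conj(1) + 2*(1 - 2*sqrt(2))*conj(-1) + 2*(-1)*conj(1) + 2*(1 + 2*sqrt(2))*conj(-1) + 4*(-3)*conj(-1) + 4*(-1)*conj(1)]
      = (1/16)[(11) + (3) + (-2 + 4*sqrt(2)) + (-2) + (-4*sqrt(2) - 2) + (12) + (-4)] = 16/16 = 1
  <chi_rho, chi_5> = (1/16)[1*(11)*conj(2) + 1*(3)*conj(-2) + 2*(1 - 2*sqrt(2))*conj(sqrt(2)) + 2*(-1)*conj(0) + 2*(1 + 2*sqrt(2))*conj(-sqrt(2)) + 4*(-3)*conj(0) + 4*(-1)*conj(0)]
      = (1/16)[(22) + (-6) + (-8 + 2*sqrt(2)) + (0) + (-8 - 2*sqrt(2)) + (0) + (0)] = 0/16 = 0
  <chi_rho, chi_6> = (1/16)[1*(11)*conj(2) + 1*(3)*conj(2) + 2*(1 - 2*sqrt(2))*conj(0) + 2*(-1)*conj(-2) + 2*(1 + 2*sqrt(2))*conj(0) + 4*(-3)*conj(0) + 4*(-1)*conj(0)]
      = (1/16)[(22) + (6) + (0) + (4) + (0) + (0) + (0)] = 32/16 = 2
  <chi_rho, chi_7> = (1/16)[1*(11)*conj(2) + 1*(3)*conj(-2) + 2*(1 - 2*sqrt(2))*conj(-sqrt(2)) + 2*(-1)*conj(0) + 2*(1 + 2*sqrt(2))*conj(sqrt(2)) + 4*(-3)*conj(0) + 4*(-1)*conj(0)]
      = (1/16)[(22) + (-6) + (8 - 2*sqrt(2)) + (0) + (2*sqrt(2) + 8) + (0) + (0)] = 32/16 = 2
Dimension check: dim(rho) = sum (mult * dim) = 0*1 + 2*1 + 0*1 + 1*1 + 0*2 + 2*2 + 2*2 = 11 = chi_rho(e) = 11.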